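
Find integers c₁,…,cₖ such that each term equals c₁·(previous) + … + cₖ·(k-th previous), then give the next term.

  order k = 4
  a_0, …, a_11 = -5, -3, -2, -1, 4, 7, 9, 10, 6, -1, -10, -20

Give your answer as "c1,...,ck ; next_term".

1,0,0,-1 ; -26

  a_4 = 1·-1 + 0·-2 + 0·-3 + -1·-5 = 4
  a_5 = 1·4 + 0·-1 + 0·-2 + -1·-3 = 7
  a_6 = 1·7 + 0·4 + 0·-1 + -1·-2 = 9
  a_7 = 1·9 + 0·7 + 0·4 + -1·-1 = 10
  a_8 = 1·10 + 0·9 + 0·7 + -1·4 = 6
  a_9 = 1·6 + 0·10 + 0·9 + -1·7 = -1
  a_10 = 1·-1 + 0·6 + 0·10 + -1·9 = -10
  a_11 = 1·-10 + 0·-1 + 0·6 + -1·10 = -20
  a_12 = 1·-20 + 0·-10 + 0·-1 + -1·6 = -26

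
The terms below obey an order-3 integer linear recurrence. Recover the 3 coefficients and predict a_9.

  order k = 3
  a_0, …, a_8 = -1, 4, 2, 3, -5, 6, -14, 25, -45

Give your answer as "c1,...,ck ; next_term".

  a_3 = -1·2 + 1·4 + -1·-1 = 3
  a_4 = -1·3 + 1·2 + -1·4 = -5
  a_5 = -1·-5 + 1·3 + -1·2 = 6
  a_6 = -1·6 + 1·-5 + -1·3 = -14
  a_7 = -1·-14 + 1·6 + -1·-5 = 25
  a_8 = -1·25 + 1·-14 + -1·6 = -45
  a_9 = -1·-45 + 1·25 + -1·-14 = 84

-1,1,-1 ; 84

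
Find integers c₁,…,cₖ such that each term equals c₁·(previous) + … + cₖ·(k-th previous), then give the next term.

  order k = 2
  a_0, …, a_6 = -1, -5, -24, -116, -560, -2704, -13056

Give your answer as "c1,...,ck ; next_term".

4,4 ; -63040

  a_2 = 4·-5 + 4·-1 = -24
  a_3 = 4·-24 + 4·-5 = -116
  a_4 = 4·-116 + 4·-24 = -560
  a_5 = 4·-560 + 4·-116 = -2704
  a_6 = 4·-2704 + 4·-560 = -13056
  a_7 = 4·-13056 + 4·-2704 = -63040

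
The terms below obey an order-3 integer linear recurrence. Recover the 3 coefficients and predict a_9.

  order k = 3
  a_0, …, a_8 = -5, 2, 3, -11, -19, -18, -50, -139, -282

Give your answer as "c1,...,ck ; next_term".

2,-1,3 ; -575

  a_3 = 2·3 + -1·2 + 3·-5 = -11
  a_4 = 2·-11 + -1·3 + 3·2 = -19
  a_5 = 2·-19 + -1·-11 + 3·3 = -18
  a_6 = 2·-18 + -1·-19 + 3·-11 = -50
  a_7 = 2·-50 + -1·-18 + 3·-19 = -139
  a_8 = 2·-139 + -1·-50 + 3·-18 = -282
  a_9 = 2·-282 + -1·-139 + 3·-50 = -575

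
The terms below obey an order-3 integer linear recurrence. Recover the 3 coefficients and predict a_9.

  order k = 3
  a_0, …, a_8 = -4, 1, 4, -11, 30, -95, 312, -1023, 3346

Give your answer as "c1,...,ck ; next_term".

-4,-3,-2 ; -10939

  a_3 = -4·4 + -3·1 + -2·-4 = -11
  a_4 = -4·-11 + -3·4 + -2·1 = 30
  a_5 = -4·30 + -3·-11 + -2·4 = -95
  a_6 = -4·-95 + -3·30 + -2·-11 = 312
  a_7 = -4·312 + -3·-95 + -2·30 = -1023
  a_8 = -4·-1023 + -3·312 + -2·-95 = 3346
  a_9 = -4·3346 + -3·-1023 + -2·312 = -10939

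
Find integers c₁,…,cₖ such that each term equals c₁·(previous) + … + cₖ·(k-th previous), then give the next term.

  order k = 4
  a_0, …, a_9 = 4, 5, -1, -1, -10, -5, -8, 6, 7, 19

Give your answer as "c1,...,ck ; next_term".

  a_4 = 0·-1 + 1·-1 + -1·5 + -1·4 = -10
  a_5 = 0·-10 + 1·-1 + -1·-1 + -1·5 = -5
  a_6 = 0·-5 + 1·-10 + -1·-1 + -1·-1 = -8
  a_7 = 0·-8 + 1·-5 + -1·-10 + -1·-1 = 6
  a_8 = 0·6 + 1·-8 + -1·-5 + -1·-10 = 7
  a_9 = 0·7 + 1·6 + -1·-8 + -1·-5 = 19
  a_10 = 0·19 + 1·7 + -1·6 + -1·-8 = 9

0,1,-1,-1 ; 9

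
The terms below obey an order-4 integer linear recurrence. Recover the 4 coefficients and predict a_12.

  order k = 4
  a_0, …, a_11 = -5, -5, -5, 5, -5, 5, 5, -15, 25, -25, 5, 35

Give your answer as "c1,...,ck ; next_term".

  a_4 = -1·5 + 0·-5 + 1·-5 + -1·-5 = -5
  a_5 = -1·-5 + 0·5 + 1·-5 + -1·-5 = 5
  a_6 = -1·5 + 0·-5 + 1·5 + -1·-5 = 5
  a_7 = -1·5 + 0·5 + 1·-5 + -1·5 = -15
  a_8 = -1·-15 + 0·5 + 1·5 + -1·-5 = 25
  a_9 = -1·25 + 0·-15 + 1·5 + -1·5 = -25
  a_10 = -1·-25 + 0·25 + 1·-15 + -1·5 = 5
  a_11 = -1·5 + 0·-25 + 1·25 + -1·-15 = 35
  a_12 = -1·35 + 0·5 + 1·-25 + -1·25 = -85

-1,0,1,-1 ; -85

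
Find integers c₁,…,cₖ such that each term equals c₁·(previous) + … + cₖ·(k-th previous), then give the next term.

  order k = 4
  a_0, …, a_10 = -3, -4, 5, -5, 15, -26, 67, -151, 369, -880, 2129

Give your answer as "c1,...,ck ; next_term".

-2,2,2,-1 ; -5129

  a_4 = -2·-5 + 2·5 + 2·-4 + -1·-3 = 15
  a_5 = -2·15 + 2·-5 + 2·5 + -1·-4 = -26
  a_6 = -2·-26 + 2·15 + 2·-5 + -1·5 = 67
  a_7 = -2·67 + 2·-26 + 2·15 + -1·-5 = -151
  a_8 = -2·-151 + 2·67 + 2·-26 + -1·15 = 369
  a_9 = -2·369 + 2·-151 + 2·67 + -1·-26 = -880
  a_10 = -2·-880 + 2·369 + 2·-151 + -1·67 = 2129
  a_11 = -2·2129 + 2·-880 + 2·369 + -1·-151 = -5129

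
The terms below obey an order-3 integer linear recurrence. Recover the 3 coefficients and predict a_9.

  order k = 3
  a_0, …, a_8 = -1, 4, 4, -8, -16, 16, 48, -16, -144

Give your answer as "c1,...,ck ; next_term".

-1,-2,-4 ; -16

  a_3 = -1·4 + -2·4 + -4·-1 = -8
  a_4 = -1·-8 + -2·4 + -4·4 = -16
  a_5 = -1·-16 + -2·-8 + -4·4 = 16
  a_6 = -1·16 + -2·-16 + -4·-8 = 48
  a_7 = -1·48 + -2·16 + -4·-16 = -16
  a_8 = -1·-16 + -2·48 + -4·16 = -144
  a_9 = -1·-144 + -2·-16 + -4·48 = -16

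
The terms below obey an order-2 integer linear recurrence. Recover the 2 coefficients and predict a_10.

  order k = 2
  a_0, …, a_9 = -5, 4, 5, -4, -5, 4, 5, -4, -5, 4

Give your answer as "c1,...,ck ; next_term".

0,-1 ; 5

  a_2 = 0·4 + -1·-5 = 5
  a_3 = 0·5 + -1·4 = -4
  a_4 = 0·-4 + -1·5 = -5
  a_5 = 0·-5 + -1·-4 = 4
  a_6 = 0·4 + -1·-5 = 5
  a_7 = 0·5 + -1·4 = -4
  a_8 = 0·-4 + -1·5 = -5
  a_9 = 0·-5 + -1·-4 = 4
  a_10 = 0·4 + -1·-5 = 5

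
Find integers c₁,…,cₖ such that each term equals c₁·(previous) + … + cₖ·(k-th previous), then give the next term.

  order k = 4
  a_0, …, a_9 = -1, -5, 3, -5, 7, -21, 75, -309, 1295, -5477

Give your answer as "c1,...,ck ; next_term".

-4,2,4,-1 ; 23187

  a_4 = -4·-5 + 2·3 + 4·-5 + -1·-1 = 7
  a_5 = -4·7 + 2·-5 + 4·3 + -1·-5 = -21
  a_6 = -4·-21 + 2·7 + 4·-5 + -1·3 = 75
  a_7 = -4·75 + 2·-21 + 4·7 + -1·-5 = -309
  a_8 = -4·-309 + 2·75 + 4·-21 + -1·7 = 1295
  a_9 = -4·1295 + 2·-309 + 4·75 + -1·-21 = -5477
  a_10 = -4·-5477 + 2·1295 + 4·-309 + -1·75 = 23187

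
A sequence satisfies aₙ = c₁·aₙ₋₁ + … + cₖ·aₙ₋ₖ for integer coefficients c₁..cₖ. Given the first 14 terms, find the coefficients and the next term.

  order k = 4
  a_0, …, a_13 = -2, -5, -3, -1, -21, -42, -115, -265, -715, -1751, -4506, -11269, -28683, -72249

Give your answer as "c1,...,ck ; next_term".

  a_4 = 1·-1 + 3·-3 + 1·-5 + 3·-2 = -21
  a_5 = 1·-21 + 3·-1 + 1·-3 + 3·-5 = -42
  a_6 = 1·-42 + 3·-21 + 1·-1 + 3·-3 = -115
  a_7 = 1·-115 + 3·-42 + 1·-21 + 3·-1 = -265
  a_8 = 1·-265 + 3·-115 + 1·-42 + 3·-21 = -715
  a_9 = 1·-715 + 3·-265 + 1·-115 + 3·-42 = -1751
  a_10 = 1·-1751 + 3·-715 + 1·-265 + 3·-115 = -4506
  a_11 = 1·-4506 + 3·-1751 + 1·-715 + 3·-265 = -11269
  a_12 = 1·-11269 + 3·-4506 + 1·-1751 + 3·-715 = -28683
  a_13 = 1·-28683 + 3·-11269 + 1·-4506 + 3·-1751 = -72249
  a_14 = 1·-72249 + 3·-28683 + 1·-11269 + 3·-4506 = -183085

1,3,1,3 ; -183085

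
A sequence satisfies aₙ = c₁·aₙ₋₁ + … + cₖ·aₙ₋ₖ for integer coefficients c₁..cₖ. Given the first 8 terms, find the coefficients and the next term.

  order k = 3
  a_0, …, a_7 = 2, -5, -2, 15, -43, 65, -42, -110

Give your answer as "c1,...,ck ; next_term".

-2,-1,3 ; 457

  a_3 = -2·-2 + -1·-5 + 3·2 = 15
  a_4 = -2·15 + -1·-2 + 3·-5 = -43
  a_5 = -2·-43 + -1·15 + 3·-2 = 65
  a_6 = -2·65 + -1·-43 + 3·15 = -42
  a_7 = -2·-42 + -1·65 + 3·-43 = -110
  a_8 = -2·-110 + -1·-42 + 3·65 = 457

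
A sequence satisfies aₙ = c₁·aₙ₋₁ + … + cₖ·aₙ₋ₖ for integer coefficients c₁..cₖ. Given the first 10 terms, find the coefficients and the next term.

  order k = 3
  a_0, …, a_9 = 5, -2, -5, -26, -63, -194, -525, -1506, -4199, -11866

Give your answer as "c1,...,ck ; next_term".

  a_3 = 2·-5 + 3·-2 + -2·5 = -26
  a_4 = 2·-26 + 3·-5 + -2·-2 = -63
  a_5 = 2·-63 + 3·-26 + -2·-5 = -194
  a_6 = 2·-194 + 3·-63 + -2·-26 = -525
  a_7 = 2·-525 + 3·-194 + -2·-63 = -1506
  a_8 = 2·-1506 + 3·-525 + -2·-194 = -4199
  a_9 = 2·-4199 + 3·-1506 + -2·-525 = -11866
  a_10 = 2·-11866 + 3·-4199 + -2·-1506 = -33317

2,3,-2 ; -33317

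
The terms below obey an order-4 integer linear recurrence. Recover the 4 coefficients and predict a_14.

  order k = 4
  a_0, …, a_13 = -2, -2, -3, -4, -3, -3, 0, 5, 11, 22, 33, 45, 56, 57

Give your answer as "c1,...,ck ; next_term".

  a_4 = 1·-4 + 1·-3 + 0·-2 + -2·-2 = -3
  a_5 = 1·-3 + 1·-4 + 0·-3 + -2·-2 = -3
  a_6 = 1·-3 + 1·-3 + 0·-4 + -2·-3 = 0
  a_7 = 1·0 + 1·-3 + 0·-3 + -2·-4 = 5
  a_8 = 1·5 + 1·0 + 0·-3 + -2·-3 = 11
  a_9 = 1·11 + 1·5 + 0·0 + -2·-3 = 22
  a_10 = 1·22 + 1·11 + 0·5 + -2·0 = 33
  a_11 = 1·33 + 1·22 + 0·11 + -2·5 = 45
  a_12 = 1·45 + 1·33 + 0·22 + -2·11 = 56
  a_13 = 1·56 + 1·45 + 0·33 + -2·22 = 57
  a_14 = 1·57 + 1·56 + 0·45 + -2·33 = 47

1,1,0,-2 ; 47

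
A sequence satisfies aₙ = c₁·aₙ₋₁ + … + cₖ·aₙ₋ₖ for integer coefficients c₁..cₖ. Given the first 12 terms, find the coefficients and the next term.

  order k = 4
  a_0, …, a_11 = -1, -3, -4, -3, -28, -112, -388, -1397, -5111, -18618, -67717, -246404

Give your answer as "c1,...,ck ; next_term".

  a_4 = 3·-3 + 1·-4 + 4·-3 + 3·-1 = -28
  a_5 = 3·-28 + 1·-3 + 4·-4 + 3·-3 = -112
  a_6 = 3·-112 + 1·-28 + 4·-3 + 3·-4 = -388
  a_7 = 3·-388 + 1·-112 + 4·-28 + 3·-3 = -1397
  a_8 = 3·-1397 + 1·-388 + 4·-112 + 3·-28 = -5111
  a_9 = 3·-5111 + 1·-1397 + 4·-388 + 3·-112 = -18618
  a_10 = 3·-18618 + 1·-5111 + 4·-1397 + 3·-388 = -67717
  a_11 = 3·-67717 + 1·-18618 + 4·-5111 + 3·-1397 = -246404
  a_12 = 3·-246404 + 1·-67717 + 4·-18618 + 3·-5111 = -896734

3,1,4,3 ; -896734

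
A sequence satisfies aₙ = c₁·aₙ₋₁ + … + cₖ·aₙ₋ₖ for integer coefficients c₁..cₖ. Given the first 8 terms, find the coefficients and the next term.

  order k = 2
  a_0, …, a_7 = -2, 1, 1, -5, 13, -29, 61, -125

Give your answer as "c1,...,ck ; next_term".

  a_2 = -3·1 + -2·-2 = 1
  a_3 = -3·1 + -2·1 = -5
  a_4 = -3·-5 + -2·1 = 13
  a_5 = -3·13 + -2·-5 = -29
  a_6 = -3·-29 + -2·13 = 61
  a_7 = -3·61 + -2·-29 = -125
  a_8 = -3·-125 + -2·61 = 253

-3,-2 ; 253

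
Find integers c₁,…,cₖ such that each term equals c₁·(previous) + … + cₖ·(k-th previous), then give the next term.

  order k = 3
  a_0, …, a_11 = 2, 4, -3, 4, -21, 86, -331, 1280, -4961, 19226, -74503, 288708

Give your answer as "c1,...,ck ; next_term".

  a_3 = -4·-3 + -1·4 + -2·2 = 4
  a_4 = -4·4 + -1·-3 + -2·4 = -21
  a_5 = -4·-21 + -1·4 + -2·-3 = 86
  a_6 = -4·86 + -1·-21 + -2·4 = -331
  a_7 = -4·-331 + -1·86 + -2·-21 = 1280
  a_8 = -4·1280 + -1·-331 + -2·86 = -4961
  a_9 = -4·-4961 + -1·1280 + -2·-331 = 19226
  a_10 = -4·19226 + -1·-4961 + -2·1280 = -74503
  a_11 = -4·-74503 + -1·19226 + -2·-4961 = 288708
  a_12 = -4·288708 + -1·-74503 + -2·19226 = -1118781

-4,-1,-2 ; -1118781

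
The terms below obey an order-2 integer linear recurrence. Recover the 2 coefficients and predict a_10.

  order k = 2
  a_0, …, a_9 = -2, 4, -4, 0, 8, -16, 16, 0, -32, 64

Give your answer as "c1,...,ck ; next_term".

-2,-2 ; -64

  a_2 = -2·4 + -2·-2 = -4
  a_3 = -2·-4 + -2·4 = 0
  a_4 = -2·0 + -2·-4 = 8
  a_5 = -2·8 + -2·0 = -16
  a_6 = -2·-16 + -2·8 = 16
  a_7 = -2·16 + -2·-16 = 0
  a_8 = -2·0 + -2·16 = -32
  a_9 = -2·-32 + -2·0 = 64
  a_10 = -2·64 + -2·-32 = -64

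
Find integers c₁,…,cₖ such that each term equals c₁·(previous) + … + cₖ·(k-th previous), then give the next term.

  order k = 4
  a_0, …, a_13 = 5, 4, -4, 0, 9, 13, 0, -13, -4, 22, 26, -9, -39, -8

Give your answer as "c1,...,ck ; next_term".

1,-1,0,1 ; 57

  a_4 = 1·0 + -1·-4 + 0·4 + 1·5 = 9
  a_5 = 1·9 + -1·0 + 0·-4 + 1·4 = 13
  a_6 = 1·13 + -1·9 + 0·0 + 1·-4 = 0
  a_7 = 1·0 + -1·13 + 0·9 + 1·0 = -13
  a_8 = 1·-13 + -1·0 + 0·13 + 1·9 = -4
  a_9 = 1·-4 + -1·-13 + 0·0 + 1·13 = 22
  a_10 = 1·22 + -1·-4 + 0·-13 + 1·0 = 26
  a_11 = 1·26 + -1·22 + 0·-4 + 1·-13 = -9
  a_12 = 1·-9 + -1·26 + 0·22 + 1·-4 = -39
  a_13 = 1·-39 + -1·-9 + 0·26 + 1·22 = -8
  a_14 = 1·-8 + -1·-39 + 0·-9 + 1·26 = 57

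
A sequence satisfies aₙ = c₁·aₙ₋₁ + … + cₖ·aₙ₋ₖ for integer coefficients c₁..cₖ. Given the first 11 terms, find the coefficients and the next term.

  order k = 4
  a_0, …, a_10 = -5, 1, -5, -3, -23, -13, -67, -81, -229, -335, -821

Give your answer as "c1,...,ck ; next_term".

0,2,2,3 ; -1371

  a_4 = 0·-3 + 2·-5 + 2·1 + 3·-5 = -23
  a_5 = 0·-23 + 2·-3 + 2·-5 + 3·1 = -13
  a_6 = 0·-13 + 2·-23 + 2·-3 + 3·-5 = -67
  a_7 = 0·-67 + 2·-13 + 2·-23 + 3·-3 = -81
  a_8 = 0·-81 + 2·-67 + 2·-13 + 3·-23 = -229
  a_9 = 0·-229 + 2·-81 + 2·-67 + 3·-13 = -335
  a_10 = 0·-335 + 2·-229 + 2·-81 + 3·-67 = -821
  a_11 = 0·-821 + 2·-335 + 2·-229 + 3·-81 = -1371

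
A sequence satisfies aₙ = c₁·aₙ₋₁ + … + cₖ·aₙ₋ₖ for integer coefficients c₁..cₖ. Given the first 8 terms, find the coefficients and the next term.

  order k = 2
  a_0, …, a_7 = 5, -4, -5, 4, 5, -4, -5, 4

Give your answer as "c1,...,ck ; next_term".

  a_2 = 0·-4 + -1·5 = -5
  a_3 = 0·-5 + -1·-4 = 4
  a_4 = 0·4 + -1·-5 = 5
  a_5 = 0·5 + -1·4 = -4
  a_6 = 0·-4 + -1·5 = -5
  a_7 = 0·-5 + -1·-4 = 4
  a_8 = 0·4 + -1·-5 = 5

0,-1 ; 5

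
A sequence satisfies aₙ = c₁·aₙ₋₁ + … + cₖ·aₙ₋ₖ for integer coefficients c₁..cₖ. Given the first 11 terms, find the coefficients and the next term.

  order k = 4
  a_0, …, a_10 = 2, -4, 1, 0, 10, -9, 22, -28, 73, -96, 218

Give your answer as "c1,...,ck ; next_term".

  a_4 = 0·0 + 2·1 + -1·-4 + 2·2 = 10
  a_5 = 0·10 + 2·0 + -1·1 + 2·-4 = -9
  a_6 = 0·-9 + 2·10 + -1·0 + 2·1 = 22
  a_7 = 0·22 + 2·-9 + -1·10 + 2·0 = -28
  a_8 = 0·-28 + 2·22 + -1·-9 + 2·10 = 73
  a_9 = 0·73 + 2·-28 + -1·22 + 2·-9 = -96
  a_10 = 0·-96 + 2·73 + -1·-28 + 2·22 = 218
  a_11 = 0·218 + 2·-96 + -1·73 + 2·-28 = -321

0,2,-1,2 ; -321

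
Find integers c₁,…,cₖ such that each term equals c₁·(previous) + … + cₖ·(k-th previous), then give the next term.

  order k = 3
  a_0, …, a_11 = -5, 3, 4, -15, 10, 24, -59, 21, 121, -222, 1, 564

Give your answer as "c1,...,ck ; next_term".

  a_3 = -1·4 + -2·3 + 1·-5 = -15
  a_4 = -1·-15 + -2·4 + 1·3 = 10
  a_5 = -1·10 + -2·-15 + 1·4 = 24
  a_6 = -1·24 + -2·10 + 1·-15 = -59
  a_7 = -1·-59 + -2·24 + 1·10 = 21
  a_8 = -1·21 + -2·-59 + 1·24 = 121
  a_9 = -1·121 + -2·21 + 1·-59 = -222
  a_10 = -1·-222 + -2·121 + 1·21 = 1
  a_11 = -1·1 + -2·-222 + 1·121 = 564
  a_12 = -1·564 + -2·1 + 1·-222 = -788

-1,-2,1 ; -788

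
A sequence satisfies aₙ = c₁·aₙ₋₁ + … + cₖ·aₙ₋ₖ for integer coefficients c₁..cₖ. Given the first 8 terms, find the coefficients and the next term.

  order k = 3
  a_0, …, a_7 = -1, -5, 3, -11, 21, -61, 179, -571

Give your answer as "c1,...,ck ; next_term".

  a_3 = -4·3 + -1·-5 + 4·-1 = -11
  a_4 = -4·-11 + -1·3 + 4·-5 = 21
  a_5 = -4·21 + -1·-11 + 4·3 = -61
  a_6 = -4·-61 + -1·21 + 4·-11 = 179
  a_7 = -4·179 + -1·-61 + 4·21 = -571
  a_8 = -4·-571 + -1·179 + 4·-61 = 1861

-4,-1,4 ; 1861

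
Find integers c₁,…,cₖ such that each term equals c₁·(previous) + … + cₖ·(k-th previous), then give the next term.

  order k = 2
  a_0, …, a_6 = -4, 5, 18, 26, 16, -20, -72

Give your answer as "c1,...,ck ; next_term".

  a_2 = 2·5 + -2·-4 = 18
  a_3 = 2·18 + -2·5 = 26
  a_4 = 2·26 + -2·18 = 16
  a_5 = 2·16 + -2·26 = -20
  a_6 = 2·-20 + -2·16 = -72
  a_7 = 2·-72 + -2·-20 = -104

2,-2 ; -104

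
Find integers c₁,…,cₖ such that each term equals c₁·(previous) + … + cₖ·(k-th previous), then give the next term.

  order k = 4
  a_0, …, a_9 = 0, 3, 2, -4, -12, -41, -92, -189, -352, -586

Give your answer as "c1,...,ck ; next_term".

  a_4 = 2·-4 + 1·2 + -2·3 + -3·0 = -12
  a_5 = 2·-12 + 1·-4 + -2·2 + -3·3 = -41
  a_6 = 2·-41 + 1·-12 + -2·-4 + -3·2 = -92
  a_7 = 2·-92 + 1·-41 + -2·-12 + -3·-4 = -189
  a_8 = 2·-189 + 1·-92 + -2·-41 + -3·-12 = -352
  a_9 = 2·-352 + 1·-189 + -2·-92 + -3·-41 = -586
  a_10 = 2·-586 + 1·-352 + -2·-189 + -3·-92 = -870

2,1,-2,-3 ; -870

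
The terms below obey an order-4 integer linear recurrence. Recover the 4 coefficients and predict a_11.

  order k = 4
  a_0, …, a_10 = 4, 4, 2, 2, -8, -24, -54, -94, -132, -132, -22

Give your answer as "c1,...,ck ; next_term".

2,0,-2,-1 ; 314

  a_4 = 2·2 + 0·2 + -2·4 + -1·4 = -8
  a_5 = 2·-8 + 0·2 + -2·2 + -1·4 = -24
  a_6 = 2·-24 + 0·-8 + -2·2 + -1·2 = -54
  a_7 = 2·-54 + 0·-24 + -2·-8 + -1·2 = -94
  a_8 = 2·-94 + 0·-54 + -2·-24 + -1·-8 = -132
  a_9 = 2·-132 + 0·-94 + -2·-54 + -1·-24 = -132
  a_10 = 2·-132 + 0·-132 + -2·-94 + -1·-54 = -22
  a_11 = 2·-22 + 0·-132 + -2·-132 + -1·-94 = 314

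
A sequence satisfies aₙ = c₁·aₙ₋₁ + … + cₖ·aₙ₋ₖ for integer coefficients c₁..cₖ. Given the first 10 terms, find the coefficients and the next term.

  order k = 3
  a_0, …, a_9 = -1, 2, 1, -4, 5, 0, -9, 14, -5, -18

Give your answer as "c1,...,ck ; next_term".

-1,-1,1 ; 37

  a_3 = -1·1 + -1·2 + 1·-1 = -4
  a_4 = -1·-4 + -1·1 + 1·2 = 5
  a_5 = -1·5 + -1·-4 + 1·1 = 0
  a_6 = -1·0 + -1·5 + 1·-4 = -9
  a_7 = -1·-9 + -1·0 + 1·5 = 14
  a_8 = -1·14 + -1·-9 + 1·0 = -5
  a_9 = -1·-5 + -1·14 + 1·-9 = -18
  a_10 = -1·-18 + -1·-5 + 1·14 = 37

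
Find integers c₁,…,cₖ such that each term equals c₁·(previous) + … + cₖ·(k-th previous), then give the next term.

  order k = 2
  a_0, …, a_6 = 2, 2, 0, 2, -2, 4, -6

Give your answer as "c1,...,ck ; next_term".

-1,1 ; 10

  a_2 = -1·2 + 1·2 = 0
  a_3 = -1·0 + 1·2 = 2
  a_4 = -1·2 + 1·0 = -2
  a_5 = -1·-2 + 1·2 = 4
  a_6 = -1·4 + 1·-2 = -6
  a_7 = -1·-6 + 1·4 = 10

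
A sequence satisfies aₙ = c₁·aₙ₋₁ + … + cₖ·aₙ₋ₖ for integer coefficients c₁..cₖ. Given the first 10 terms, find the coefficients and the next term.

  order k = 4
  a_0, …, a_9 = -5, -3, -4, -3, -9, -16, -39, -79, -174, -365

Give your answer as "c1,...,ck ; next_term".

2,1,-2,1 ; -785

  a_4 = 2·-3 + 1·-4 + -2·-3 + 1·-5 = -9
  a_5 = 2·-9 + 1·-3 + -2·-4 + 1·-3 = -16
  a_6 = 2·-16 + 1·-9 + -2·-3 + 1·-4 = -39
  a_7 = 2·-39 + 1·-16 + -2·-9 + 1·-3 = -79
  a_8 = 2·-79 + 1·-39 + -2·-16 + 1·-9 = -174
  a_9 = 2·-174 + 1·-79 + -2·-39 + 1·-16 = -365
  a_10 = 2·-365 + 1·-174 + -2·-79 + 1·-39 = -785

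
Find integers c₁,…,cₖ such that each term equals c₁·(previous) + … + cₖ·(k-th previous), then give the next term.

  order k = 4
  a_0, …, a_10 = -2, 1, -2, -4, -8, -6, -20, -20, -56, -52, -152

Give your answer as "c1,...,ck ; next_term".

0,2,0,2 ; -144

  a_4 = 0·-4 + 2·-2 + 0·1 + 2·-2 = -8
  a_5 = 0·-8 + 2·-4 + 0·-2 + 2·1 = -6
  a_6 = 0·-6 + 2·-8 + 0·-4 + 2·-2 = -20
  a_7 = 0·-20 + 2·-6 + 0·-8 + 2·-4 = -20
  a_8 = 0·-20 + 2·-20 + 0·-6 + 2·-8 = -56
  a_9 = 0·-56 + 2·-20 + 0·-20 + 2·-6 = -52
  a_10 = 0·-52 + 2·-56 + 0·-20 + 2·-20 = -152
  a_11 = 0·-152 + 2·-52 + 0·-56 + 2·-20 = -144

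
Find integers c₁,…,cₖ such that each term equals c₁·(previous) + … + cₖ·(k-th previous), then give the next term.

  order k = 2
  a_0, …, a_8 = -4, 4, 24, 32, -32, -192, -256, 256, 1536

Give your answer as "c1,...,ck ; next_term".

  a_2 = 2·4 + -4·-4 = 24
  a_3 = 2·24 + -4·4 = 32
  a_4 = 2·32 + -4·24 = -32
  a_5 = 2·-32 + -4·32 = -192
  a_6 = 2·-192 + -4·-32 = -256
  a_7 = 2·-256 + -4·-192 = 256
  a_8 = 2·256 + -4·-256 = 1536
  a_9 = 2·1536 + -4·256 = 2048

2,-4 ; 2048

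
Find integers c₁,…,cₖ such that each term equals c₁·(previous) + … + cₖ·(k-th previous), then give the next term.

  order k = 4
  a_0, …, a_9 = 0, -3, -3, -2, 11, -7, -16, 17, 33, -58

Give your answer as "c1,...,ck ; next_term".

  a_4 = -1·-2 + -2·-3 + -1·-3 + 1·0 = 11
  a_5 = -1·11 + -2·-2 + -1·-3 + 1·-3 = -7
  a_6 = -1·-7 + -2·11 + -1·-2 + 1·-3 = -16
  a_7 = -1·-16 + -2·-7 + -1·11 + 1·-2 = 17
  a_8 = -1·17 + -2·-16 + -1·-7 + 1·11 = 33
  a_9 = -1·33 + -2·17 + -1·-16 + 1·-7 = -58
  a_10 = -1·-58 + -2·33 + -1·17 + 1·-16 = -41

-1,-2,-1,1 ; -41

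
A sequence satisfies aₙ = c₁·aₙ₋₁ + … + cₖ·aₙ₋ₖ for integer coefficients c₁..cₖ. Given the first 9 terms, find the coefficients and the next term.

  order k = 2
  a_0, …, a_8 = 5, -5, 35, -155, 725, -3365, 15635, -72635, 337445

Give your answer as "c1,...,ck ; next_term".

  a_2 = -4·-5 + 3·5 = 35
  a_3 = -4·35 + 3·-5 = -155
  a_4 = -4·-155 + 3·35 = 725
  a_5 = -4·725 + 3·-155 = -3365
  a_6 = -4·-3365 + 3·725 = 15635
  a_7 = -4·15635 + 3·-3365 = -72635
  a_8 = -4·-72635 + 3·15635 = 337445
  a_9 = -4·337445 + 3·-72635 = -1567685

-4,3 ; -1567685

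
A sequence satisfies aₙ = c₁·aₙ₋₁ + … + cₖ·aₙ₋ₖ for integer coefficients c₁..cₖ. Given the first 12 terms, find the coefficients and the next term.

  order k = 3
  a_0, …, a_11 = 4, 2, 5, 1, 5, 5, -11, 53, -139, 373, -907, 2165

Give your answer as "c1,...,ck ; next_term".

-3,0,4 ; -5003

  a_3 = -3·5 + 0·2 + 4·4 = 1
  a_4 = -3·1 + 0·5 + 4·2 = 5
  a_5 = -3·5 + 0·1 + 4·5 = 5
  a_6 = -3·5 + 0·5 + 4·1 = -11
  a_7 = -3·-11 + 0·5 + 4·5 = 53
  a_8 = -3·53 + 0·-11 + 4·5 = -139
  a_9 = -3·-139 + 0·53 + 4·-11 = 373
  a_10 = -3·373 + 0·-139 + 4·53 = -907
  a_11 = -3·-907 + 0·373 + 4·-139 = 2165
  a_12 = -3·2165 + 0·-907 + 4·373 = -5003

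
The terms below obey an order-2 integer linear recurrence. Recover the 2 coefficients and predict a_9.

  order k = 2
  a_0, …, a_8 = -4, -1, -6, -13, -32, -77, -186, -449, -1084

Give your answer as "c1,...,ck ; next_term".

  a_2 = 2·-1 + 1·-4 = -6
  a_3 = 2·-6 + 1·-1 = -13
  a_4 = 2·-13 + 1·-6 = -32
  a_5 = 2·-32 + 1·-13 = -77
  a_6 = 2·-77 + 1·-32 = -186
  a_7 = 2·-186 + 1·-77 = -449
  a_8 = 2·-449 + 1·-186 = -1084
  a_9 = 2·-1084 + 1·-449 = -2617

2,1 ; -2617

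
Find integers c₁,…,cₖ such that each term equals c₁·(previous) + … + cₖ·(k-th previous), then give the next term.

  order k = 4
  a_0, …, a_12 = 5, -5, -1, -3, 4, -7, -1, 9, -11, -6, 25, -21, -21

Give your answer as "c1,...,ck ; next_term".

-1,-1,1,1 ; 61

  a_4 = -1·-3 + -1·-1 + 1·-5 + 1·5 = 4
  a_5 = -1·4 + -1·-3 + 1·-1 + 1·-5 = -7
  a_6 = -1·-7 + -1·4 + 1·-3 + 1·-1 = -1
  a_7 = -1·-1 + -1·-7 + 1·4 + 1·-3 = 9
  a_8 = -1·9 + -1·-1 + 1·-7 + 1·4 = -11
  a_9 = -1·-11 + -1·9 + 1·-1 + 1·-7 = -6
  a_10 = -1·-6 + -1·-11 + 1·9 + 1·-1 = 25
  a_11 = -1·25 + -1·-6 + 1·-11 + 1·9 = -21
  a_12 = -1·-21 + -1·25 + 1·-6 + 1·-11 = -21
  a_13 = -1·-21 + -1·-21 + 1·25 + 1·-6 = 61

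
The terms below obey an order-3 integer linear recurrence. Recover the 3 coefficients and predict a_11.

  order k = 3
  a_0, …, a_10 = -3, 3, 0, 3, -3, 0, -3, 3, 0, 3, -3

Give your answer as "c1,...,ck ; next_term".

  a_3 = 0·0 + 0·3 + -1·-3 = 3
  a_4 = 0·3 + 0·0 + -1·3 = -3
  a_5 = 0·-3 + 0·3 + -1·0 = 0
  a_6 = 0·0 + 0·-3 + -1·3 = -3
  a_7 = 0·-3 + 0·0 + -1·-3 = 3
  a_8 = 0·3 + 0·-3 + -1·0 = 0
  a_9 = 0·0 + 0·3 + -1·-3 = 3
  a_10 = 0·3 + 0·0 + -1·3 = -3
  a_11 = 0·-3 + 0·3 + -1·0 = 0

0,0,-1 ; 0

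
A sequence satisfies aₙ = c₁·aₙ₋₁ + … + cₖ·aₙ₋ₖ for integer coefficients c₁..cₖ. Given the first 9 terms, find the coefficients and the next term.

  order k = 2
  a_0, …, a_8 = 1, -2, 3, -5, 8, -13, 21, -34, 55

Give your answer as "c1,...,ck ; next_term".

-1,1 ; -89

  a_2 = -1·-2 + 1·1 = 3
  a_3 = -1·3 + 1·-2 = -5
  a_4 = -1·-5 + 1·3 = 8
  a_5 = -1·8 + 1·-5 = -13
  a_6 = -1·-13 + 1·8 = 21
  a_7 = -1·21 + 1·-13 = -34
  a_8 = -1·-34 + 1·21 = 55
  a_9 = -1·55 + 1·-34 = -89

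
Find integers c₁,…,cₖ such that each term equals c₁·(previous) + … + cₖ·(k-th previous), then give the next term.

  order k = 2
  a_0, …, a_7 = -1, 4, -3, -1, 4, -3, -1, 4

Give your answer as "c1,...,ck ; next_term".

-1,-1 ; -3

  a_2 = -1·4 + -1·-1 = -3
  a_3 = -1·-3 + -1·4 = -1
  a_4 = -1·-1 + -1·-3 = 4
  a_5 = -1·4 + -1·-1 = -3
  a_6 = -1·-3 + -1·4 = -1
  a_7 = -1·-1 + -1·-3 = 4
  a_8 = -1·4 + -1·-1 = -3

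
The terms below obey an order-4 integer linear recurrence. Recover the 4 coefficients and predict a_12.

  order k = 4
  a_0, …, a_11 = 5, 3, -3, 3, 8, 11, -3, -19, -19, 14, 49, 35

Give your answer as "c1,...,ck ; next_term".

  a_4 = 1·3 + -1·-3 + -1·3 + 1·5 = 8
  a_5 = 1·8 + -1·3 + -1·-3 + 1·3 = 11
  a_6 = 1·11 + -1·8 + -1·3 + 1·-3 = -3
  a_7 = 1·-3 + -1·11 + -1·8 + 1·3 = -19
  a_8 = 1·-19 + -1·-3 + -1·11 + 1·8 = -19
  a_9 = 1·-19 + -1·-19 + -1·-3 + 1·11 = 14
  a_10 = 1·14 + -1·-19 + -1·-19 + 1·-3 = 49
  a_11 = 1·49 + -1·14 + -1·-19 + 1·-19 = 35
  a_12 = 1·35 + -1·49 + -1·14 + 1·-19 = -47

1,-1,-1,1 ; -47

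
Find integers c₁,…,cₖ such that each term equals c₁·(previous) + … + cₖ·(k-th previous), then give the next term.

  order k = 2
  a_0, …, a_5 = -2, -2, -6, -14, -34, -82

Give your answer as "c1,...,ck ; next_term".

2,1 ; -198

  a_2 = 2·-2 + 1·-2 = -6
  a_3 = 2·-6 + 1·-2 = -14
  a_4 = 2·-14 + 1·-6 = -34
  a_5 = 2·-34 + 1·-14 = -82
  a_6 = 2·-82 + 1·-34 = -198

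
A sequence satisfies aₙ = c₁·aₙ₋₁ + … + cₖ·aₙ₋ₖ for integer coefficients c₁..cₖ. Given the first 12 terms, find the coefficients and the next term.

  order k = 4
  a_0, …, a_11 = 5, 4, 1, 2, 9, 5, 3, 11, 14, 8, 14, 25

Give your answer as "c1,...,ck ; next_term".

0,0,1,1 ; 22

  a_4 = 0·2 + 0·1 + 1·4 + 1·5 = 9
  a_5 = 0·9 + 0·2 + 1·1 + 1·4 = 5
  a_6 = 0·5 + 0·9 + 1·2 + 1·1 = 3
  a_7 = 0·3 + 0·5 + 1·9 + 1·2 = 11
  a_8 = 0·11 + 0·3 + 1·5 + 1·9 = 14
  a_9 = 0·14 + 0·11 + 1·3 + 1·5 = 8
  a_10 = 0·8 + 0·14 + 1·11 + 1·3 = 14
  a_11 = 0·14 + 0·8 + 1·14 + 1·11 = 25
  a_12 = 0·25 + 0·14 + 1·8 + 1·14 = 22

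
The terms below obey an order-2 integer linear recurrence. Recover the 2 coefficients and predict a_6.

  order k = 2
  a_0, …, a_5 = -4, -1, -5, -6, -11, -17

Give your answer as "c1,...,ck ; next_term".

  a_2 = 1·-1 + 1·-4 = -5
  a_3 = 1·-5 + 1·-1 = -6
  a_4 = 1·-6 + 1·-5 = -11
  a_5 = 1·-11 + 1·-6 = -17
  a_6 = 1·-17 + 1·-11 = -28

1,1 ; -28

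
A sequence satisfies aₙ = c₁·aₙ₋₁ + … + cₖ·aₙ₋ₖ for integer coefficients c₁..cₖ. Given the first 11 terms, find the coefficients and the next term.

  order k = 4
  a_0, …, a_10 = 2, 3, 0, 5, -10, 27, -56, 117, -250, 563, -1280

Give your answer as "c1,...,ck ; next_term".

  a_4 = -3·5 + -3·0 + -1·3 + 4·2 = -10
  a_5 = -3·-10 + -3·5 + -1·0 + 4·3 = 27
  a_6 = -3·27 + -3·-10 + -1·5 + 4·0 = -56
  a_7 = -3·-56 + -3·27 + -1·-10 + 4·5 = 117
  a_8 = -3·117 + -3·-56 + -1·27 + 4·-10 = -250
  a_9 = -3·-250 + -3·117 + -1·-56 + 4·27 = 563
  a_10 = -3·563 + -3·-250 + -1·117 + 4·-56 = -1280
  a_11 = -3·-1280 + -3·563 + -1·-250 + 4·117 = 2869

-3,-3,-1,4 ; 2869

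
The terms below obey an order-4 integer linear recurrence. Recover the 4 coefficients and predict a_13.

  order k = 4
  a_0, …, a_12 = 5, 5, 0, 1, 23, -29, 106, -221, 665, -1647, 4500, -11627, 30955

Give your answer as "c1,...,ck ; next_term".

-2,2,2,3 ; -81105

  a_4 = -2·1 + 2·0 + 2·5 + 3·5 = 23
  a_5 = -2·23 + 2·1 + 2·0 + 3·5 = -29
  a_6 = -2·-29 + 2·23 + 2·1 + 3·0 = 106
  a_7 = -2·106 + 2·-29 + 2·23 + 3·1 = -221
  a_8 = -2·-221 + 2·106 + 2·-29 + 3·23 = 665
  a_9 = -2·665 + 2·-221 + 2·106 + 3·-29 = -1647
  a_10 = -2·-1647 + 2·665 + 2·-221 + 3·106 = 4500
  a_11 = -2·4500 + 2·-1647 + 2·665 + 3·-221 = -11627
  a_12 = -2·-11627 + 2·4500 + 2·-1647 + 3·665 = 30955
  a_13 = -2·30955 + 2·-11627 + 2·4500 + 3·-1647 = -81105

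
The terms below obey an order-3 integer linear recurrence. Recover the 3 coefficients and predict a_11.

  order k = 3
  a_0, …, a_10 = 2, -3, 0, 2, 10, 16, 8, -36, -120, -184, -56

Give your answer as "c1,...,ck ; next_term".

2,-2,-2 ; 496

  a_3 = 2·0 + -2·-3 + -2·2 = 2
  a_4 = 2·2 + -2·0 + -2·-3 = 10
  a_5 = 2·10 + -2·2 + -2·0 = 16
  a_6 = 2·16 + -2·10 + -2·2 = 8
  a_7 = 2·8 + -2·16 + -2·10 = -36
  a_8 = 2·-36 + -2·8 + -2·16 = -120
  a_9 = 2·-120 + -2·-36 + -2·8 = -184
  a_10 = 2·-184 + -2·-120 + -2·-36 = -56
  a_11 = 2·-56 + -2·-184 + -2·-120 = 496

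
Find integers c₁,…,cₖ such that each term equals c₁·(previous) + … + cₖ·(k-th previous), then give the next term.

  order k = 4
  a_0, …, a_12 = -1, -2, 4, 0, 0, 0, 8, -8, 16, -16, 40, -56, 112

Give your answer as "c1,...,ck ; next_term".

  a_4 = -1·0 + 1·4 + 1·-2 + 2·-1 = 0
  a_5 = -1·0 + 1·0 + 1·4 + 2·-2 = 0
  a_6 = -1·0 + 1·0 + 1·0 + 2·4 = 8
  a_7 = -1·8 + 1·0 + 1·0 + 2·0 = -8
  a_8 = -1·-8 + 1·8 + 1·0 + 2·0 = 16
  a_9 = -1·16 + 1·-8 + 1·8 + 2·0 = -16
  a_10 = -1·-16 + 1·16 + 1·-8 + 2·8 = 40
  a_11 = -1·40 + 1·-16 + 1·16 + 2·-8 = -56
  a_12 = -1·-56 + 1·40 + 1·-16 + 2·16 = 112
  a_13 = -1·112 + 1·-56 + 1·40 + 2·-16 = -160

-1,1,1,2 ; -160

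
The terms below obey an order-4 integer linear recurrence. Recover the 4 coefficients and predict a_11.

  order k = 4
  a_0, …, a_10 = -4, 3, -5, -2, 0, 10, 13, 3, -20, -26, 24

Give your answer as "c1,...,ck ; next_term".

  a_4 = 3·-2 + -3·-5 + 1·3 + 3·-4 = 0
  a_5 = 3·0 + -3·-2 + 1·-5 + 3·3 = 10
  a_6 = 3·10 + -3·0 + 1·-2 + 3·-5 = 13
  a_7 = 3·13 + -3·10 + 1·0 + 3·-2 = 3
  a_8 = 3·3 + -3·13 + 1·10 + 3·0 = -20
  a_9 = 3·-20 + -3·3 + 1·13 + 3·10 = -26
  a_10 = 3·-26 + -3·-20 + 1·3 + 3·13 = 24
  a_11 = 3·24 + -3·-26 + 1·-20 + 3·3 = 139

3,-3,1,3 ; 139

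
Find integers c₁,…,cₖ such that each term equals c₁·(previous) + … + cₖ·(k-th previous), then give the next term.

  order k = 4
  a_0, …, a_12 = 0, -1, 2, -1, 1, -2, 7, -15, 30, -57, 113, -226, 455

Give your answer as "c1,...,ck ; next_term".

  a_4 = -2·-1 + 0·2 + 1·-1 + 2·0 = 1
  a_5 = -2·1 + 0·-1 + 1·2 + 2·-1 = -2
  a_6 = -2·-2 + 0·1 + 1·-1 + 2·2 = 7
  a_7 = -2·7 + 0·-2 + 1·1 + 2·-1 = -15
  a_8 = -2·-15 + 0·7 + 1·-2 + 2·1 = 30
  a_9 = -2·30 + 0·-15 + 1·7 + 2·-2 = -57
  a_10 = -2·-57 + 0·30 + 1·-15 + 2·7 = 113
  a_11 = -2·113 + 0·-57 + 1·30 + 2·-15 = -226
  a_12 = -2·-226 + 0·113 + 1·-57 + 2·30 = 455
  a_13 = -2·455 + 0·-226 + 1·113 + 2·-57 = -911

-2,0,1,2 ; -911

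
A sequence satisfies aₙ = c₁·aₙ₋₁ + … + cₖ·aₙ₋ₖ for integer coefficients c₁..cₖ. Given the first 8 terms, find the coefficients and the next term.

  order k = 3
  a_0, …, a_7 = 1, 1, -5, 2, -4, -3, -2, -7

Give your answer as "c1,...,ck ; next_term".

  a_3 = 0·-5 + 1·1 + 1·1 = 2
  a_4 = 0·2 + 1·-5 + 1·1 = -4
  a_5 = 0·-4 + 1·2 + 1·-5 = -3
  a_6 = 0·-3 + 1·-4 + 1·2 = -2
  a_7 = 0·-2 + 1·-3 + 1·-4 = -7
  a_8 = 0·-7 + 1·-2 + 1·-3 = -5

0,1,1 ; -5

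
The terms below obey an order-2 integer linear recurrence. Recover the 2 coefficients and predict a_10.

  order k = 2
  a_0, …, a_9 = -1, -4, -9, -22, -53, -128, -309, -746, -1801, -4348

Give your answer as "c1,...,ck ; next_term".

2,1 ; -10497

  a_2 = 2·-4 + 1·-1 = -9
  a_3 = 2·-9 + 1·-4 = -22
  a_4 = 2·-22 + 1·-9 = -53
  a_5 = 2·-53 + 1·-22 = -128
  a_6 = 2·-128 + 1·-53 = -309
  a_7 = 2·-309 + 1·-128 = -746
  a_8 = 2·-746 + 1·-309 = -1801
  a_9 = 2·-1801 + 1·-746 = -4348
  a_10 = 2·-4348 + 1·-1801 = -10497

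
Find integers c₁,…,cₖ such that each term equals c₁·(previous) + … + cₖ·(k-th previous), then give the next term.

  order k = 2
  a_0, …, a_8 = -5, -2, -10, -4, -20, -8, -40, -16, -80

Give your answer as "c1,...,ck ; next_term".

  a_2 = 0·-2 + 2·-5 = -10
  a_3 = 0·-10 + 2·-2 = -4
  a_4 = 0·-4 + 2·-10 = -20
  a_5 = 0·-20 + 2·-4 = -8
  a_6 = 0·-8 + 2·-20 = -40
  a_7 = 0·-40 + 2·-8 = -16
  a_8 = 0·-16 + 2·-40 = -80
  a_9 = 0·-80 + 2·-16 = -32

0,2 ; -32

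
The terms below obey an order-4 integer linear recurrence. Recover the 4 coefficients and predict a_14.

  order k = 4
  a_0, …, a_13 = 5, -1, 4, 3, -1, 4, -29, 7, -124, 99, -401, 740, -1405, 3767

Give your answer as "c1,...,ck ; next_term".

0,4,-3,-4 ; -6236

  a_4 = 0·3 + 4·4 + -3·-1 + -4·5 = -1
  a_5 = 0·-1 + 4·3 + -3·4 + -4·-1 = 4
  a_6 = 0·4 + 4·-1 + -3·3 + -4·4 = -29
  a_7 = 0·-29 + 4·4 + -3·-1 + -4·3 = 7
  a_8 = 0·7 + 4·-29 + -3·4 + -4·-1 = -124
  a_9 = 0·-124 + 4·7 + -3·-29 + -4·4 = 99
  a_10 = 0·99 + 4·-124 + -3·7 + -4·-29 = -401
  a_11 = 0·-401 + 4·99 + -3·-124 + -4·7 = 740
  a_12 = 0·740 + 4·-401 + -3·99 + -4·-124 = -1405
  a_13 = 0·-1405 + 4·740 + -3·-401 + -4·99 = 3767
  a_14 = 0·3767 + 4·-1405 + -3·740 + -4·-401 = -6236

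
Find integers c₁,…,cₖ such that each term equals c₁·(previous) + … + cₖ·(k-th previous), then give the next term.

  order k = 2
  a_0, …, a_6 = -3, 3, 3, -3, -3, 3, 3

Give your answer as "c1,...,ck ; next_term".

0,-1 ; -3

  a_2 = 0·3 + -1·-3 = 3
  a_3 = 0·3 + -1·3 = -3
  a_4 = 0·-3 + -1·3 = -3
  a_5 = 0·-3 + -1·-3 = 3
  a_6 = 0·3 + -1·-3 = 3
  a_7 = 0·3 + -1·3 = -3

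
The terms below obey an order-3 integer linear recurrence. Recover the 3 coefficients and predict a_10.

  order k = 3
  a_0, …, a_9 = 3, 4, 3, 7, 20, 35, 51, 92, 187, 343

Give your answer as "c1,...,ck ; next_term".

  a_3 = 2·3 + -2·4 + 3·3 = 7
  a_4 = 2·7 + -2·3 + 3·4 = 20
  a_5 = 2·20 + -2·7 + 3·3 = 35
  a_6 = 2·35 + -2·20 + 3·7 = 51
  a_7 = 2·51 + -2·35 + 3·20 = 92
  a_8 = 2·92 + -2·51 + 3·35 = 187
  a_9 = 2·187 + -2·92 + 3·51 = 343
  a_10 = 2·343 + -2·187 + 3·92 = 588

2,-2,3 ; 588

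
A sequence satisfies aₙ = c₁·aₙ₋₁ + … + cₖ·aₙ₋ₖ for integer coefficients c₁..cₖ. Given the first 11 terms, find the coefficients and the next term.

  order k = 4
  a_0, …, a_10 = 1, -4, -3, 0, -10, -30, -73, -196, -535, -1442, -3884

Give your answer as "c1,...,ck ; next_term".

2,1,2,1 ; -10476

  a_4 = 2·0 + 1·-3 + 2·-4 + 1·1 = -10
  a_5 = 2·-10 + 1·0 + 2·-3 + 1·-4 = -30
  a_6 = 2·-30 + 1·-10 + 2·0 + 1·-3 = -73
  a_7 = 2·-73 + 1·-30 + 2·-10 + 1·0 = -196
  a_8 = 2·-196 + 1·-73 + 2·-30 + 1·-10 = -535
  a_9 = 2·-535 + 1·-196 + 2·-73 + 1·-30 = -1442
  a_10 = 2·-1442 + 1·-535 + 2·-196 + 1·-73 = -3884
  a_11 = 2·-3884 + 1·-1442 + 2·-535 + 1·-196 = -10476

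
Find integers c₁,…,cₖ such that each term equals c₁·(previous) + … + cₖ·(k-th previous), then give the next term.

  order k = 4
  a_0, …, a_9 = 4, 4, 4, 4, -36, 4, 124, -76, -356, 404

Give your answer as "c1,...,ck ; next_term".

  a_4 = -1·4 + -4·4 + -2·4 + -2·4 = -36
  a_5 = -1·-36 + -4·4 + -2·4 + -2·4 = 4
  a_6 = -1·4 + -4·-36 + -2·4 + -2·4 = 124
  a_7 = -1·124 + -4·4 + -2·-36 + -2·4 = -76
  a_8 = -1·-76 + -4·124 + -2·4 + -2·-36 = -356
  a_9 = -1·-356 + -4·-76 + -2·124 + -2·4 = 404
  a_10 = -1·404 + -4·-356 + -2·-76 + -2·124 = 924

-1,-4,-2,-2 ; 924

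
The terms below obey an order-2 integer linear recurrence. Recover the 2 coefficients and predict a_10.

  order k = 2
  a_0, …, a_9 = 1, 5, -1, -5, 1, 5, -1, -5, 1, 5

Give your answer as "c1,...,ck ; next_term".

0,-1 ; -1

  a_2 = 0·5 + -1·1 = -1
  a_3 = 0·-1 + -1·5 = -5
  a_4 = 0·-5 + -1·-1 = 1
  a_5 = 0·1 + -1·-5 = 5
  a_6 = 0·5 + -1·1 = -1
  a_7 = 0·-1 + -1·5 = -5
  a_8 = 0·-5 + -1·-1 = 1
  a_9 = 0·1 + -1·-5 = 5
  a_10 = 0·5 + -1·1 = -1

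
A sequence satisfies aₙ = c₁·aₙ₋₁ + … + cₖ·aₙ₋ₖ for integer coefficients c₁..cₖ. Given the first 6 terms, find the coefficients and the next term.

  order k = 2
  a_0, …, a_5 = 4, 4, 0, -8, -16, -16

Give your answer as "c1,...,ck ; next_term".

2,-2 ; 0

  a_2 = 2·4 + -2·4 = 0
  a_3 = 2·0 + -2·4 = -8
  a_4 = 2·-8 + -2·0 = -16
  a_5 = 2·-16 + -2·-8 = -16
  a_6 = 2·-16 + -2·-16 = 0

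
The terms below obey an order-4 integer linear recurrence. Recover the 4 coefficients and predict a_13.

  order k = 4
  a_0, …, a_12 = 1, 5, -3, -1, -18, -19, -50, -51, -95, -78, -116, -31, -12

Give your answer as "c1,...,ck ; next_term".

  a_4 = 1·-1 + 2·-3 + -2·5 + -1·1 = -18
  a_5 = 1·-18 + 2·-1 + -2·-3 + -1·5 = -19
  a_6 = 1·-19 + 2·-18 + -2·-1 + -1·-3 = -50
  a_7 = 1·-50 + 2·-19 + -2·-18 + -1·-1 = -51
  a_8 = 1·-51 + 2·-50 + -2·-19 + -1·-18 = -95
  a_9 = 1·-95 + 2·-51 + -2·-50 + -1·-19 = -78
  a_10 = 1·-78 + 2·-95 + -2·-51 + -1·-50 = -116
  a_11 = 1·-116 + 2·-78 + -2·-95 + -1·-51 = -31
  a_12 = 1·-31 + 2·-116 + -2·-78 + -1·-95 = -12
  a_13 = 1·-12 + 2·-31 + -2·-116 + -1·-78 = 236

1,2,-2,-1 ; 236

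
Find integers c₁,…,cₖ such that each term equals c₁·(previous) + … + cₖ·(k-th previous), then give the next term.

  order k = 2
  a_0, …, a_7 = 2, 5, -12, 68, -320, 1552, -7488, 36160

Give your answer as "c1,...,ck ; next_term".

  a_2 = -4·5 + 4·2 = -12
  a_3 = -4·-12 + 4·5 = 68
  a_4 = -4·68 + 4·-12 = -320
  a_5 = -4·-320 + 4·68 = 1552
  a_6 = -4·1552 + 4·-320 = -7488
  a_7 = -4·-7488 + 4·1552 = 36160
  a_8 = -4·36160 + 4·-7488 = -174592

-4,4 ; -174592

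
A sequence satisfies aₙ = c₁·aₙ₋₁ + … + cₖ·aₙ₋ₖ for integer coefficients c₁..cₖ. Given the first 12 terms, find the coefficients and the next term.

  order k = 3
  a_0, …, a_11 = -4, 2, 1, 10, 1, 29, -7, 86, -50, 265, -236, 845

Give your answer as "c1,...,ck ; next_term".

  a_3 = 0·1 + 3·2 + -1·-4 = 10
  a_4 = 0·10 + 3·1 + -1·2 = 1
  a_5 = 0·1 + 3·10 + -1·1 = 29
  a_6 = 0·29 + 3·1 + -1·10 = -7
  a_7 = 0·-7 + 3·29 + -1·1 = 86
  a_8 = 0·86 + 3·-7 + -1·29 = -50
  a_9 = 0·-50 + 3·86 + -1·-7 = 265
  a_10 = 0·265 + 3·-50 + -1·86 = -236
  a_11 = 0·-236 + 3·265 + -1·-50 = 845
  a_12 = 0·845 + 3·-236 + -1·265 = -973

0,3,-1 ; -973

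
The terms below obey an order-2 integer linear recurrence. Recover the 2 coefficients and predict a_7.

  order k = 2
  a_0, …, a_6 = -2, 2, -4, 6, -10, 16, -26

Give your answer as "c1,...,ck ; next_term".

-1,1 ; 42

  a_2 = -1·2 + 1·-2 = -4
  a_3 = -1·-4 + 1·2 = 6
  a_4 = -1·6 + 1·-4 = -10
  a_5 = -1·-10 + 1·6 = 16
  a_6 = -1·16 + 1·-10 = -26
  a_7 = -1·-26 + 1·16 = 42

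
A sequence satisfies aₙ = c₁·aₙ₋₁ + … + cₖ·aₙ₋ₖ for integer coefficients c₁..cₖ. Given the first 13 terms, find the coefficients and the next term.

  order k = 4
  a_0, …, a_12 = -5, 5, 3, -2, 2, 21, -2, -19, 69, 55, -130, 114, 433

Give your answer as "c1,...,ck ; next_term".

  a_4 = 0·-2 + -1·3 + 3·5 + 2·-5 = 2
  a_5 = 0·2 + -1·-2 + 3·3 + 2·5 = 21
  a_6 = 0·21 + -1·2 + 3·-2 + 2·3 = -2
  a_7 = 0·-2 + -1·21 + 3·2 + 2·-2 = -19
  a_8 = 0·-19 + -1·-2 + 3·21 + 2·2 = 69
  a_9 = 0·69 + -1·-19 + 3·-2 + 2·21 = 55
  a_10 = 0·55 + -1·69 + 3·-19 + 2·-2 = -130
  a_11 = 0·-130 + -1·55 + 3·69 + 2·-19 = 114
  a_12 = 0·114 + -1·-130 + 3·55 + 2·69 = 433
  a_13 = 0·433 + -1·114 + 3·-130 + 2·55 = -394

0,-1,3,2 ; -394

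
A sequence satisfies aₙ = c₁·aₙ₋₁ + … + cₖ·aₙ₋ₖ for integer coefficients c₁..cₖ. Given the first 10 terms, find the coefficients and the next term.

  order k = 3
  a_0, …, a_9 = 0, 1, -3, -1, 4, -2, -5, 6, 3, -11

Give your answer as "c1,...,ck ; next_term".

  a_3 = 0·-3 + -1·1 + 1·0 = -1
  a_4 = 0·-1 + -1·-3 + 1·1 = 4
  a_5 = 0·4 + -1·-1 + 1·-3 = -2
  a_6 = 0·-2 + -1·4 + 1·-1 = -5
  a_7 = 0·-5 + -1·-2 + 1·4 = 6
  a_8 = 0·6 + -1·-5 + 1·-2 = 3
  a_9 = 0·3 + -1·6 + 1·-5 = -11
  a_10 = 0·-11 + -1·3 + 1·6 = 3

0,-1,1 ; 3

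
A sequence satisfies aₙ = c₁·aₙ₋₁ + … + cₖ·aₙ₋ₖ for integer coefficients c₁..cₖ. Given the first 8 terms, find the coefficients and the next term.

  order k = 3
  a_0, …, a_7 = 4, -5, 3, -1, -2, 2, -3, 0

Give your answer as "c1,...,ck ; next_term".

  a_3 = 0·3 + 1·-5 + 1·4 = -1
  a_4 = 0·-1 + 1·3 + 1·-5 = -2
  a_5 = 0·-2 + 1·-1 + 1·3 = 2
  a_6 = 0·2 + 1·-2 + 1·-1 = -3
  a_7 = 0·-3 + 1·2 + 1·-2 = 0
  a_8 = 0·0 + 1·-3 + 1·2 = -1

0,1,1 ; -1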